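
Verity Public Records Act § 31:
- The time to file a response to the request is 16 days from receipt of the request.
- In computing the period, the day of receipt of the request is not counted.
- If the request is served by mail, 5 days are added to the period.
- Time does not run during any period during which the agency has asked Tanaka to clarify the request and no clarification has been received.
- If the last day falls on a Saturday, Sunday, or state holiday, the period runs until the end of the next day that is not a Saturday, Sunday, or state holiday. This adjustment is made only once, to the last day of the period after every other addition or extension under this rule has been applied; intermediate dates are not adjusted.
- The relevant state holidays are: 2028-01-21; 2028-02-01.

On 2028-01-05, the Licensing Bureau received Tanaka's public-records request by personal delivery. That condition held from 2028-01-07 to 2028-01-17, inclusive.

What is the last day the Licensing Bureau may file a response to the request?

16 days after 2028-01-05 is January 21, 2028.
Service was not by mail, so no mail extension applies.
From January 7, 2028 through January 17, 2028 inclusive is 11 days; tolling adds 11 days: January 21, 2028 + 11 days = February 1, 2028.
February 1, 2028 is a listed holiday. The next qualifying day is February 2, 2028.

February 2, 2028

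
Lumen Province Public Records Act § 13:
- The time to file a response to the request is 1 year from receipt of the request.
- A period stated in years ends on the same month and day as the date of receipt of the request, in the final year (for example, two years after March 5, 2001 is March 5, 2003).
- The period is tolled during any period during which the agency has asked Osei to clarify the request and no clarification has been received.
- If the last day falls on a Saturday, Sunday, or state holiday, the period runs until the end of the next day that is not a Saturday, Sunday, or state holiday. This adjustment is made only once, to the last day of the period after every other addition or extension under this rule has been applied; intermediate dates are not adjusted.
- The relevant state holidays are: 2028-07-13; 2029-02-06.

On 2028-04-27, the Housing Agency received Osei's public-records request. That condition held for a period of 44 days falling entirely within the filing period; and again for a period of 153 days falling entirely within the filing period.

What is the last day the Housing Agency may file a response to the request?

November 12, 2029

1 year after 2028-04-27 is April 27, 2029.
Tolling adds 44 days: April 27, 2029 + 44 days = June 10, 2029.
Tolling adds 153 days: June 10, 2029 + 153 days = November 10, 2029.
November 10, 2029 is Saturday; November 11, 2029 is Sunday. The next qualifying day is November 12, 2029.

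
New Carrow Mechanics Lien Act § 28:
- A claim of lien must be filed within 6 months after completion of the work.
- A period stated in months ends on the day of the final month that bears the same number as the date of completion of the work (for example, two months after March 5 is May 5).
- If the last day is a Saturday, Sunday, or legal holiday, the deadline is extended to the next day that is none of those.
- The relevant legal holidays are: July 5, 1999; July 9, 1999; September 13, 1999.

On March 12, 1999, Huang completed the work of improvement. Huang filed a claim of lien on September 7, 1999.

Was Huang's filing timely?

6 months after March 12, 1999 is September 12, 1999.
September 12, 1999 is Sunday; September 13, 1999 is a listed holiday. The next qualifying day is September 14, 1999.
The deadline is September 14, 1999; the filing on September 7, 1999 is on or before that date.

Yes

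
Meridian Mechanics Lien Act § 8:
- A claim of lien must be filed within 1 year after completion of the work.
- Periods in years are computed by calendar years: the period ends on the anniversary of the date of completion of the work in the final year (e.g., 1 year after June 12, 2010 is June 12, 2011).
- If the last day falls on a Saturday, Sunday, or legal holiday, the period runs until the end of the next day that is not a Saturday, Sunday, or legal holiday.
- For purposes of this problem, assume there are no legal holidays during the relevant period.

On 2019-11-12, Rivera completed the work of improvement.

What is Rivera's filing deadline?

November 12, 2020

1 year after 2019-11-12 is November 12, 2020.
November 12, 2020 is a Thursday and not a legal holiday, so no extension applies.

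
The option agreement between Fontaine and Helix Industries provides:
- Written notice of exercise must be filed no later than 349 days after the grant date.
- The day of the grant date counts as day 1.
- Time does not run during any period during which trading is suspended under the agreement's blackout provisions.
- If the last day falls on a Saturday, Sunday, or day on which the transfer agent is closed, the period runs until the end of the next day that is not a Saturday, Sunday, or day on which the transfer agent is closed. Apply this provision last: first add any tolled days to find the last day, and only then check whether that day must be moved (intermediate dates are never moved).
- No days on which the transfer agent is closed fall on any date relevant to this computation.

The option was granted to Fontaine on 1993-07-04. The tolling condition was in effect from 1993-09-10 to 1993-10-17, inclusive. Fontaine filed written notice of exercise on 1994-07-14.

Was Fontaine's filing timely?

Counting 1993-07-04 as day 1, day 349 is June 17, 1994.
From September 10, 1993 through October 17, 1993 inclusive is 38 days; tolling adds 38 days: June 17, 1994 + 38 days = July 25, 1994.
July 25, 1994 is a Monday and not a day on which the transfer agent is closed, so no extension applies.
The deadline is July 25, 1994; the filing on July 14, 1994 is on or before that date.

Yes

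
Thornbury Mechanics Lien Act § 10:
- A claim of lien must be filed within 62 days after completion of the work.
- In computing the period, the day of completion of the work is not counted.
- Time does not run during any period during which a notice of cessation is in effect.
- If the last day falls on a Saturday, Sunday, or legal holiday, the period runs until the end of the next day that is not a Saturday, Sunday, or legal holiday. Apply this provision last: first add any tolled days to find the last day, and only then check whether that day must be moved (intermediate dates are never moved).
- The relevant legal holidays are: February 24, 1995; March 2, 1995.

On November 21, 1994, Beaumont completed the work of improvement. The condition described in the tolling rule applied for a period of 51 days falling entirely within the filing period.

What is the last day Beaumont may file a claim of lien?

62 days after November 21, 1994 is January 22, 1995.
Tolling adds 51 days: January 22, 1995 + 51 days = March 14, 1995.
March 14, 1995 is a Tuesday and not a legal holiday, so no extension applies.

March 14, 1995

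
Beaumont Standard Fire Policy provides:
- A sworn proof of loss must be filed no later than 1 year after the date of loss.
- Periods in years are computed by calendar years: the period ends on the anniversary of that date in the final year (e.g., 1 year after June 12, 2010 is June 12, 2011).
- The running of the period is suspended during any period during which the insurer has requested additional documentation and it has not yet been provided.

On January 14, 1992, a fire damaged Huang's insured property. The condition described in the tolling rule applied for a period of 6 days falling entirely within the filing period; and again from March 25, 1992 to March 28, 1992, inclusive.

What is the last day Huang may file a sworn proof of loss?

January 24, 1993

1 year after January 14, 1992 is January 14, 1993.
Tolling adds 6 days: January 14, 1993 + 6 days = January 20, 1993.
From March 25, 1992 through March 28, 1992 inclusive is 4 days; tolling adds 4 days: January 20, 1993 + 4 days = January 24, 1993.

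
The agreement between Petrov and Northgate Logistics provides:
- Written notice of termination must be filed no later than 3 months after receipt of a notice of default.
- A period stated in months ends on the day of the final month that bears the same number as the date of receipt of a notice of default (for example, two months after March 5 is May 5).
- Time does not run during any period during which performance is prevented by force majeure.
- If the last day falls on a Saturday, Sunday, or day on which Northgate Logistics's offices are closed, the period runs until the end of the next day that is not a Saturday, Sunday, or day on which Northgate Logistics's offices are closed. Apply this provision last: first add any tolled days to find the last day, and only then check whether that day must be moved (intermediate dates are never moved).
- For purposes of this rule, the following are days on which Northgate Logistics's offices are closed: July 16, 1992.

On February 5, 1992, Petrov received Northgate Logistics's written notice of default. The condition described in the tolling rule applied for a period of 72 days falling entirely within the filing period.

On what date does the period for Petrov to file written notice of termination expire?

3 months after February 5, 1992 is May 5, 1992.
Tolling adds 72 days: May 5, 1992 + 72 days = July 16, 1992.
July 16, 1992 is a listed holiday. The next qualifying day is July 17, 1992.

July 17, 1992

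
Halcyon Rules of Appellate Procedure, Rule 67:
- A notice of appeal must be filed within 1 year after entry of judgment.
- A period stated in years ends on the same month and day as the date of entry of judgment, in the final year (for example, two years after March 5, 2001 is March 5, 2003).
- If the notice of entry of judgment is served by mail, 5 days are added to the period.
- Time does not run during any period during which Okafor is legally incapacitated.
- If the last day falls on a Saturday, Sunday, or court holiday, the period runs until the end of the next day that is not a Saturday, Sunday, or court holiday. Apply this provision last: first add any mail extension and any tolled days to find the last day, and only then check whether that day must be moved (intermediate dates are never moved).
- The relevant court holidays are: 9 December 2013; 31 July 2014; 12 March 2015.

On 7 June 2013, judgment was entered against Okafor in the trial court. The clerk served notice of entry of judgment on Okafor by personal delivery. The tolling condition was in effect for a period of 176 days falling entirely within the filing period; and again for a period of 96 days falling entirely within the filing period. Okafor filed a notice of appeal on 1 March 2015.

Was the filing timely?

1 year after 7 June 2013 is June 7, 2014.
Service was not by mail, so no mail extension applies.
Tolling adds 176 days: June 7, 2014 + 176 days = November 30, 2014.
Tolling adds 96 days: November 30, 2014 + 96 days = March 6, 2015.
March 6, 2015 is a Friday and not a court holiday, so no extension applies.
The deadline is March 6, 2015; the filing on March 1, 2015 is on or before that date.

Yes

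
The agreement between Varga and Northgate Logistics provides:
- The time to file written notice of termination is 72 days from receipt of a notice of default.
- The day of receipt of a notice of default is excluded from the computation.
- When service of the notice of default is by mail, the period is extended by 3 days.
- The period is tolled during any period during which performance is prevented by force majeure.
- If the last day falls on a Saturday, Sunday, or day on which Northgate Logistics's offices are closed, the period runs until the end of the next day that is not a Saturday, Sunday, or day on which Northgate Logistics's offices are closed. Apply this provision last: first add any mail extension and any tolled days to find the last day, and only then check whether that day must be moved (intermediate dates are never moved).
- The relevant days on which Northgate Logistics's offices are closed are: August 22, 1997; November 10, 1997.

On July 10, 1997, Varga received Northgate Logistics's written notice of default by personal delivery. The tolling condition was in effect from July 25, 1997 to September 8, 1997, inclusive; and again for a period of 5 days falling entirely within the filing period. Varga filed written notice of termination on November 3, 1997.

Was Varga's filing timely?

72 days after July 10, 1997 is September 20, 1997.
Service was not by mail, so no mail extension applies.
From July 25, 1997 through September 8, 1997 inclusive is 46 days; tolling adds 46 days: September 20, 1997 + 46 days = November 5, 1997.
Tolling adds 5 days: November 5, 1997 + 5 days = November 10, 1997.
November 10, 1997 is a listed holiday. The next qualifying day is November 11, 1997.
The deadline is November 11, 1997; the filing on November 3, 1997 is on or before that date.

Yes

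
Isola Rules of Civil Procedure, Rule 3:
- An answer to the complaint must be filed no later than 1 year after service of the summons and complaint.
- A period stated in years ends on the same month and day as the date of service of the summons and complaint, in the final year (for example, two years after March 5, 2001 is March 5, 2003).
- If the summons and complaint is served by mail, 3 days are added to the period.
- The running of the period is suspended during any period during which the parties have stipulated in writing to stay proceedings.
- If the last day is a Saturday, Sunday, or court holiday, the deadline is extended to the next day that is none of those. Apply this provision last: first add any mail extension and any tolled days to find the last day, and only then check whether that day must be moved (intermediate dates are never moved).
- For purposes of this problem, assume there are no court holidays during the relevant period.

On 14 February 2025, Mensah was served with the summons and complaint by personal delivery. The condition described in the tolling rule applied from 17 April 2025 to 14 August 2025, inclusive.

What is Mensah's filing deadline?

1 year after 14 February 2025 is February 14, 2026.
Service was not by mail, so no mail extension applies.
From April 17, 2025 through August 14, 2025 inclusive is 120 days; tolling adds 120 days: February 14, 2026 + 120 days = June 14, 2026.
June 14, 2026 is Sunday. The next qualifying day is June 15, 2026.

June 15, 2026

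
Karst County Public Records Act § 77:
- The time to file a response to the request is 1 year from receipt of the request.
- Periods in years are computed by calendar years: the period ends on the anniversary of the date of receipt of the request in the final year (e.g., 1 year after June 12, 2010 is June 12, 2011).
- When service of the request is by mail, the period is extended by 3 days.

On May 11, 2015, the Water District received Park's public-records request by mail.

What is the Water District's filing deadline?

1 year after May 11, 2015 is May 11, 2016.
Service was by mail, adding 3 days: May 11, 2016 + 3 days = May 14, 2016.

May 14, 2016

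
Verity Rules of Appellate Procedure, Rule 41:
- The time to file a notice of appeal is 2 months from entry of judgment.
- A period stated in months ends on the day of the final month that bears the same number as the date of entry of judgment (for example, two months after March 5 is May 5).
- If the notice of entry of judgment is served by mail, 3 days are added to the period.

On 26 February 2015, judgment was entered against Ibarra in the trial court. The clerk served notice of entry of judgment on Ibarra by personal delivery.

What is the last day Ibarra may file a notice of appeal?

2 months after 26 February 2015 is April 26, 2015.
Service was not by mail, so no mail extension applies.

April 26, 2015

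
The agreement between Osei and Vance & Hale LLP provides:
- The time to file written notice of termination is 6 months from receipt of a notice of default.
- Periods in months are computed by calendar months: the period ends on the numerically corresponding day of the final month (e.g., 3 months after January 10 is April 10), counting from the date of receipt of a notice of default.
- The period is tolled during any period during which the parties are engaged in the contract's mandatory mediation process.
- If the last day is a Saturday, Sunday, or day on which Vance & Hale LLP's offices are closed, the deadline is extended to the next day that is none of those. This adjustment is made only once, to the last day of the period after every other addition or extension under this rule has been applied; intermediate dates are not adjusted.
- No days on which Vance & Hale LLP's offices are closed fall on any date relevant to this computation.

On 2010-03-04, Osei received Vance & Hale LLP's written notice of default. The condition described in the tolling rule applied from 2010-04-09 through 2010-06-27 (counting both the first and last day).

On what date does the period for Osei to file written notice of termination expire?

November 23, 2010

6 months after 2010-03-04 is September 4, 2010.
From April 9, 2010 through June 27, 2010 inclusive is 80 days; tolling adds 80 days: September 4, 2010 + 80 days = November 23, 2010.
November 23, 2010 is a Tuesday and not a day on which Vance & Hale LLP's offices are closed, so no extension applies.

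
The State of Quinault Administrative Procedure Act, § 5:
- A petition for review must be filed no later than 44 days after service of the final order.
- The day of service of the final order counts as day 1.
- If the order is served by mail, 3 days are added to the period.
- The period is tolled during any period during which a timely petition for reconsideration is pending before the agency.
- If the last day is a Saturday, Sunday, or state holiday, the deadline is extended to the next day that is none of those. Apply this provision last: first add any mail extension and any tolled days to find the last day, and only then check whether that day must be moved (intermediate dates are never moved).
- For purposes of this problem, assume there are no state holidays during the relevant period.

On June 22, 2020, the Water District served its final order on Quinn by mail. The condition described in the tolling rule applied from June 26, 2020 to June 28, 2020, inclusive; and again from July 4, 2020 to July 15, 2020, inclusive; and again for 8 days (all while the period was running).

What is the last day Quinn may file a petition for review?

August 31, 2020

Counting June 22, 2020 as day 1, day 44 is August 4, 2020.
Service was by mail, adding 3 days: August 4, 2020 + 3 days = August 7, 2020.
From June 26, 2020 through June 28, 2020 inclusive is 3 days; tolling adds 3 days: August 7, 2020 + 3 days = August 10, 2020.
From July 4, 2020 through July 15, 2020 inclusive is 12 days; tolling adds 12 days: August 10, 2020 + 12 days = August 22, 2020.
Tolling adds 8 days: August 22, 2020 + 8 days = August 30, 2020.
August 30, 2020 is Sunday. The next qualifying day is August 31, 2020.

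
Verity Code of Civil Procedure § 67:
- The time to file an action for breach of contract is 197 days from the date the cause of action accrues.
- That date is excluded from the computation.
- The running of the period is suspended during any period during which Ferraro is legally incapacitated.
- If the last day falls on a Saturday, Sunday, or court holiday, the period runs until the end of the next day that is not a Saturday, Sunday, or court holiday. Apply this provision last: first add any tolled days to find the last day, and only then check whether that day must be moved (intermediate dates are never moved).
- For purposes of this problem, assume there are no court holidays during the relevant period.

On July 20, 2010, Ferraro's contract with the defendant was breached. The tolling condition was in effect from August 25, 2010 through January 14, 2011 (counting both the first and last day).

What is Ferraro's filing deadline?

197 days after July 20, 2010 is February 2, 2011.
From August 25, 2010 through January 14, 2011 inclusive is 143 days; tolling adds 143 days: February 2, 2011 + 143 days = June 25, 2011.
June 25, 2011 is Saturday; June 26, 2011 is Sunday. The next qualifying day is June 27, 2011.

June 27, 2011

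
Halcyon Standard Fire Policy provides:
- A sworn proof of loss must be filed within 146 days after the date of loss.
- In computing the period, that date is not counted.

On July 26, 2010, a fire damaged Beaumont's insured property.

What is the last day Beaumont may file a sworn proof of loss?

146 days after July 26, 2010 is December 19, 2010.

December 19, 2010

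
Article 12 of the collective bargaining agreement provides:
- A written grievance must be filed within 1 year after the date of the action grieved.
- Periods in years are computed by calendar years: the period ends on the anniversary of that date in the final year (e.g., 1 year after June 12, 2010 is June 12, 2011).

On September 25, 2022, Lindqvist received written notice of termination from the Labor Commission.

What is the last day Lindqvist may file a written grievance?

1 year after September 25, 2022 is September 25, 2023.

September 25, 2023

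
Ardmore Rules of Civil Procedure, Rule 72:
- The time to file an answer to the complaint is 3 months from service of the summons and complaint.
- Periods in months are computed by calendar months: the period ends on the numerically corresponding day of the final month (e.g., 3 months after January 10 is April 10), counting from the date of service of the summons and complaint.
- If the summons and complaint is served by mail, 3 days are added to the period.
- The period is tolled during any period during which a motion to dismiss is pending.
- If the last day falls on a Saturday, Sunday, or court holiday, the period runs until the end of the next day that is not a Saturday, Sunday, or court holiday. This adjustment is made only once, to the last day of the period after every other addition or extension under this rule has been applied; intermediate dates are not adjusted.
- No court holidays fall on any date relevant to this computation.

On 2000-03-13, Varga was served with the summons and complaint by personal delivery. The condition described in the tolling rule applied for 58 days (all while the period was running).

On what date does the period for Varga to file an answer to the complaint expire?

August 10, 2000

3 months after 2000-03-13 is June 13, 2000.
Service was not by mail, so no mail extension applies.
Tolling adds 58 days: June 13, 2000 + 58 days = August 10, 2000.
August 10, 2000 is a Thursday and not a court holiday, so no extension applies.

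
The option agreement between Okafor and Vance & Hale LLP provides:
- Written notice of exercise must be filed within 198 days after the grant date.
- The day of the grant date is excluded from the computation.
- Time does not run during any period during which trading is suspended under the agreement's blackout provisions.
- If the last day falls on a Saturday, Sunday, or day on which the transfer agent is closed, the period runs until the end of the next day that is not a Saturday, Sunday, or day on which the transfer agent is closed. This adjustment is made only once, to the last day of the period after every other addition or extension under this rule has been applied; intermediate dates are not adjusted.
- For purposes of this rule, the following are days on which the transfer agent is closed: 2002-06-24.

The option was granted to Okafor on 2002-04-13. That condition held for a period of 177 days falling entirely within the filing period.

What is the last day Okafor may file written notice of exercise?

198 days after 2002-04-13 is October 28, 2002.
Tolling adds 177 days: October 28, 2002 + 177 days = April 23, 2003.
April 23, 2003 is a Wednesday and not a day on which the transfer agent is closed, so no extension applies.

April 23, 2003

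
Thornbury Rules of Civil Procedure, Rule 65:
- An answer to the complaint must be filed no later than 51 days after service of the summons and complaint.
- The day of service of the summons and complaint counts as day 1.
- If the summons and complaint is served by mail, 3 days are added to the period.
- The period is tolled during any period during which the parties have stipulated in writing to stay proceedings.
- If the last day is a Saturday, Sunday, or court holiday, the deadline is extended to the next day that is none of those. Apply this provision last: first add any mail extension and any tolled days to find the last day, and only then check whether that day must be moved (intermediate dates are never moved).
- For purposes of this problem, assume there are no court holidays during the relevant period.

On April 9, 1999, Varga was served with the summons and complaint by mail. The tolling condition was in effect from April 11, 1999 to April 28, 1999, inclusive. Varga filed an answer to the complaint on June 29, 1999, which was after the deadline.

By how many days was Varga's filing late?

8 days

Counting April 9, 1999 as day 1, day 51 is May 29, 1999.
Service was by mail, adding 3 days: May 29, 1999 + 3 days = June 1, 1999.
From April 11, 1999 through April 28, 1999 inclusive is 18 days; tolling adds 18 days: June 1, 1999 + 18 days = June 19, 1999.
June 19, 1999 is Saturday; June 20, 1999 is Sunday. The next qualifying day is June 21, 1999.
The deadline is June 21, 1999; from June 21, 1999 to June 29, 1999 is 8 days.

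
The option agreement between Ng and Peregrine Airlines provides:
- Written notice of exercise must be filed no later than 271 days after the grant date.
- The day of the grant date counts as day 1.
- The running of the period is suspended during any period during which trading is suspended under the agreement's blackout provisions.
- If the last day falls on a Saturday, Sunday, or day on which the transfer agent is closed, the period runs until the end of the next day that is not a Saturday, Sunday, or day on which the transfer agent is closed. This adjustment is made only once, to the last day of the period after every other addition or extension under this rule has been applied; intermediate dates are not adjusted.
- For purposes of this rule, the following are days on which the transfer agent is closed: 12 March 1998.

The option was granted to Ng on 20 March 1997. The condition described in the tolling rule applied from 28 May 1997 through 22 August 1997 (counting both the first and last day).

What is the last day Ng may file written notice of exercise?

Counting 20 March 1997 as day 1, day 271 is December 15, 1997.
From May 28, 1997 through August 22, 1997 inclusive is 87 days; tolling adds 87 days: December 15, 1997 + 87 days = March 12, 1998.
March 12, 1998 is a listed holiday. The next qualifying day is March 13, 1998.

March 13, 1998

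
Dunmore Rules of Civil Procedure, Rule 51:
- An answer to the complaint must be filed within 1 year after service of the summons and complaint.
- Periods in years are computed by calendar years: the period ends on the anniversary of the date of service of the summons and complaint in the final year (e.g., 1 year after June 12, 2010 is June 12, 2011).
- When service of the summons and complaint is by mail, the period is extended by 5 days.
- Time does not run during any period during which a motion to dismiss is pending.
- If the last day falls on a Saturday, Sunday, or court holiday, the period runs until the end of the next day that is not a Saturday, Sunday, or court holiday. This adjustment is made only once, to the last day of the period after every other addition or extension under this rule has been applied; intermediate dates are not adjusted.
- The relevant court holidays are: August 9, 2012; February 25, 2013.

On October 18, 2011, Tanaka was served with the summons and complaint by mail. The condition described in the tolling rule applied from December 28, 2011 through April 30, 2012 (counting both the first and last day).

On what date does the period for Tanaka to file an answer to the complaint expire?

1 year after October 18, 2011 is October 18, 2012.
Service was by mail, adding 5 days: October 18, 2012 + 5 days = October 23, 2012.
From December 28, 2011 through April 30, 2012 inclusive is 125 days; tolling adds 125 days: October 23, 2012 + 125 days = February 25, 2013.
February 25, 2013 is a listed holiday. The next qualifying day is February 26, 2013.

February 26, 2013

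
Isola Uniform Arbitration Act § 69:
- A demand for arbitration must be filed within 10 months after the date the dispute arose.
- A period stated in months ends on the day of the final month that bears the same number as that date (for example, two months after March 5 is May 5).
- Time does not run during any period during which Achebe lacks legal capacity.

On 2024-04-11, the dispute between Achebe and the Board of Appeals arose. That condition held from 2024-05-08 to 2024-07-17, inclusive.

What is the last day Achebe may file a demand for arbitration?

April 23, 2025

10 months after 2024-04-11 is February 11, 2025.
From May 8, 2024 through July 17, 2024 inclusive is 71 days; tolling adds 71 days: February 11, 2025 + 71 days = April 23, 2025.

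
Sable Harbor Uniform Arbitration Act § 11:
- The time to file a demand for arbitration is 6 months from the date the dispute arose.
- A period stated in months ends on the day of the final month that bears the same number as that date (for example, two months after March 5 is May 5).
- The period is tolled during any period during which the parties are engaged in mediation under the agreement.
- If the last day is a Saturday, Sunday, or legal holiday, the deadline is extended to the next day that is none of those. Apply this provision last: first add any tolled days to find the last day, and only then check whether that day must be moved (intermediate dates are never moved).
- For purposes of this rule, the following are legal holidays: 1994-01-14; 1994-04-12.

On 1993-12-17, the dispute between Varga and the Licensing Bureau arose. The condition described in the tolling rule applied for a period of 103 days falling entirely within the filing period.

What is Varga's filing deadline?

September 28, 1994

6 months after 1993-12-17 is June 17, 1994.
Tolling adds 103 days: June 17, 1994 + 103 days = September 28, 1994.
September 28, 1994 is a Wednesday and not a legal holiday, so no extension applies.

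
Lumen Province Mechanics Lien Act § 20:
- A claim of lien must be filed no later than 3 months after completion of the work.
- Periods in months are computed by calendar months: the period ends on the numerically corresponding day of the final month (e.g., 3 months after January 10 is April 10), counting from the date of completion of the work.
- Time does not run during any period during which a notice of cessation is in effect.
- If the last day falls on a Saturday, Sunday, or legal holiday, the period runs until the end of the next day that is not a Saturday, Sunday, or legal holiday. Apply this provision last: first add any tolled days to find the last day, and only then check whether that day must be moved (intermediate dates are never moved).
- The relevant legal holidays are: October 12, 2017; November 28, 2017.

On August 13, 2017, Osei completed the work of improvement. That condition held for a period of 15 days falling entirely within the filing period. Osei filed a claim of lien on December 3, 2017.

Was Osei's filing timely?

3 months after August 13, 2017 is November 13, 2017.
Tolling adds 15 days: November 13, 2017 + 15 days = November 28, 2017.
November 28, 2017 is a listed holiday. The next qualifying day is November 29, 2017.
The deadline is November 29, 2017; the filing on December 3, 2017 is after that date.

No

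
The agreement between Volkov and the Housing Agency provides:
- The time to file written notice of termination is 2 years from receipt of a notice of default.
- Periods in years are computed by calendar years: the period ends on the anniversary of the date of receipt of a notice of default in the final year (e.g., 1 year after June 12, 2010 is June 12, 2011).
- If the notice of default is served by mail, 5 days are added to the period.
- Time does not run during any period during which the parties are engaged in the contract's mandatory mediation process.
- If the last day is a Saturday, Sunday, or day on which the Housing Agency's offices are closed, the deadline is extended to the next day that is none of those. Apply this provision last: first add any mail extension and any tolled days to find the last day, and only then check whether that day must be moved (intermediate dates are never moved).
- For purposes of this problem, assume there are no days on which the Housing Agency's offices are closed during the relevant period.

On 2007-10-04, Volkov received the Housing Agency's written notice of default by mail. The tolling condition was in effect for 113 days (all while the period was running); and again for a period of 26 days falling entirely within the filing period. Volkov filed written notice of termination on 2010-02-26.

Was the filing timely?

2 years after 2007-10-04 is October 4, 2009.
Service was by mail, adding 5 days: October 4, 2009 + 5 days = October 9, 2009.
Tolling adds 113 days: October 9, 2009 + 113 days = January 30, 2010.
Tolling adds 26 days: January 30, 2010 + 26 days = February 25, 2010.
February 25, 2010 is a Thursday and not a day on which the Housing Agency's offices are closed, so no extension applies.
The deadline is February 25, 2010; the filing on February 26, 2010 is after that date.

No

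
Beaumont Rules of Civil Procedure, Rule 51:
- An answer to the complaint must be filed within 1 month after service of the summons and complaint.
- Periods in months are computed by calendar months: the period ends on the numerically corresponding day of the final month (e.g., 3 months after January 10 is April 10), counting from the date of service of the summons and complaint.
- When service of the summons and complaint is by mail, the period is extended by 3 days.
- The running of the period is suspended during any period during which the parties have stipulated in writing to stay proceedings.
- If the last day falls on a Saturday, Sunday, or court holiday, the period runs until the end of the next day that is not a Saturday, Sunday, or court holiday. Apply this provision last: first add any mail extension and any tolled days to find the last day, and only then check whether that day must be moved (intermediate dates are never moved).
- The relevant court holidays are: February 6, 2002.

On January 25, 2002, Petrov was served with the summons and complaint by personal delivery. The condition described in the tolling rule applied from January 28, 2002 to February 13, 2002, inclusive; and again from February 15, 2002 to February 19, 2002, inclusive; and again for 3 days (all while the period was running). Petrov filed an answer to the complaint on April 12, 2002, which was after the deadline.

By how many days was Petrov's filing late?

21 days

1 month after January 25, 2002 is February 25, 2002.
Service was not by mail, so no mail extension applies.
From January 28, 2002 through February 13, 2002 inclusive is 17 days; tolling adds 17 days: February 25, 2002 + 17 days = March 14, 2002.
From February 15, 2002 through February 19, 2002 inclusive is 5 days; tolling adds 5 days: March 14, 2002 + 5 days = March 19, 2002.
Tolling adds 3 days: March 19, 2002 + 3 days = March 22, 2002.
March 22, 2002 is a Friday and not a court holiday, so no extension applies.
The deadline is March 22, 2002; from March 22, 2002 to April 12, 2002 is 21 days.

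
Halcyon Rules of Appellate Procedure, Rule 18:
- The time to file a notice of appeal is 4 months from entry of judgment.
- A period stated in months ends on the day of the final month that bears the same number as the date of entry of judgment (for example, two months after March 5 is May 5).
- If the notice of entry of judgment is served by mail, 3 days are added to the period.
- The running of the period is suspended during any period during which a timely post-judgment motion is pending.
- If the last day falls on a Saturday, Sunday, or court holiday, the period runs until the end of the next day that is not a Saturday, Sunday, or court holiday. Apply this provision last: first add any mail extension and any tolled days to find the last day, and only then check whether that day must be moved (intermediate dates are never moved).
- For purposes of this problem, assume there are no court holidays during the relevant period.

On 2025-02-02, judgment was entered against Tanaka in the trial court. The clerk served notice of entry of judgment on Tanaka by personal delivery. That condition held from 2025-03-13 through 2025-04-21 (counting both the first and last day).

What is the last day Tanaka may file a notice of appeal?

July 14, 2025

4 months after 2025-02-02 is June 2, 2025.
Service was not by mail, so no mail extension applies.
From March 13, 2025 through April 21, 2025 inclusive is 40 days; tolling adds 40 days: June 2, 2025 + 40 days = July 12, 2025.
July 12, 2025 is Saturday; July 13, 2025 is Sunday. The next qualifying day is July 14, 2025.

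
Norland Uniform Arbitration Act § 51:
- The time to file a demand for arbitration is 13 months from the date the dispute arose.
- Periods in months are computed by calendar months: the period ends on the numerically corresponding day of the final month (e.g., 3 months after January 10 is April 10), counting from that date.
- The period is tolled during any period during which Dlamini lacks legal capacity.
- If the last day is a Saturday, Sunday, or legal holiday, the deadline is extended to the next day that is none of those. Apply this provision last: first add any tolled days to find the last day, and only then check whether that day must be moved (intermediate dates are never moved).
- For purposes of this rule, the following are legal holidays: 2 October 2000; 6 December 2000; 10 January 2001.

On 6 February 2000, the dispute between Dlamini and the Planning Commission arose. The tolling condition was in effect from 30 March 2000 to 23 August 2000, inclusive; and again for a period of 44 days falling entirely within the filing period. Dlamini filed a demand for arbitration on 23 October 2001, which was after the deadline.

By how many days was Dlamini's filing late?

40 days

13 months after 6 February 2000 is March 6, 2001.
From March 30, 2000 through August 23, 2000 inclusive is 147 days; tolling adds 147 days: March 6, 2001 + 147 days = July 31, 2001.
Tolling adds 44 days: July 31, 2001 + 44 days = September 13, 2001.
September 13, 2001 is a Thursday and not a legal holiday, so no extension applies.
The deadline is September 13, 2001; from September 13, 2001 to October 23, 2001 is 40 days.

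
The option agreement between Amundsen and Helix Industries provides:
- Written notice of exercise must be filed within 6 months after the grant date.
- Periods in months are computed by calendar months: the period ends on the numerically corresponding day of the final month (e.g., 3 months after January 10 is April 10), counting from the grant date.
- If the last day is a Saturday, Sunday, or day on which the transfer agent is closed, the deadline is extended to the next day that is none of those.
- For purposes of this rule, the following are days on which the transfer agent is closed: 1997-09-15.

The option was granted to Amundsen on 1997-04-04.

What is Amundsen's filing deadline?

6 months after 1997-04-04 is October 4, 1997.
October 4, 1997 is Saturday; October 5, 1997 is Sunday. The next qualifying day is October 6, 1997.

October 6, 1997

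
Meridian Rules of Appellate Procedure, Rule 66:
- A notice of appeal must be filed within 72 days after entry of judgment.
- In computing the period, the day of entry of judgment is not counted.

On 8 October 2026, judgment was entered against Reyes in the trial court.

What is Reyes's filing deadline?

December 19, 2026

72 days after 8 October 2026 is December 19, 2026.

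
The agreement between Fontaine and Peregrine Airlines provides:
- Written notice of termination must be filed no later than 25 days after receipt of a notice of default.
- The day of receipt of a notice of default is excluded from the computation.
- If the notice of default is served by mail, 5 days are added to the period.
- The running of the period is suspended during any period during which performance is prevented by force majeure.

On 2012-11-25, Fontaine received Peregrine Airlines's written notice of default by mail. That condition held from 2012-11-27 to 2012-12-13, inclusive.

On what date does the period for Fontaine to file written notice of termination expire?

January 11, 2013

25 days after 2012-11-25 is December 20, 2012.
Service was by mail, adding 5 days: December 20, 2012 + 5 days = December 25, 2012.
From November 27, 2012 through December 13, 2012 inclusive is 17 days; tolling adds 17 days: December 25, 2012 + 17 days = January 11, 2013.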